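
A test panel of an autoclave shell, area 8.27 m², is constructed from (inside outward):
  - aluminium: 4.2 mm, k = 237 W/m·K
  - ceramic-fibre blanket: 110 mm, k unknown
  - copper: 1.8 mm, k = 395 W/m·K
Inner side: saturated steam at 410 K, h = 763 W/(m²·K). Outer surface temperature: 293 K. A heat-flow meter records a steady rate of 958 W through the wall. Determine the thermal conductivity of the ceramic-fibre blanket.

k ≈ 0.109 W/(m·K)

Model the wall as resistances in series:
R_inner film = 1/(h_i·A) = 1/(763×8.27) = 1.585×10^-4 K/W
R_aluminium = L/(kA) = 0.0042/(237×8.27) = 2.143×10^-6 K/W
R_copper = L/(kA) = 0.0018/(395×8.27) = 5.51×10^-7 K/W
Sum of known resistances R_other = 1.612×10^-4 K/W
Total R = ΔT/Q = 117/958 = 0.1221 K/W
R_ceramic-fibre blanket = R_total − R_other = 0.122 K/W
k = L/(R·A) = 0.11/(0.122×8.27)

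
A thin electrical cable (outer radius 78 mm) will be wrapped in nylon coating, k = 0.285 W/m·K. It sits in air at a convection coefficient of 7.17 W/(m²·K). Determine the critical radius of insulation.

r_cr ≈ 39.7 mm

For a cylinder r_cr = k/h = 0.285/7.17
r_cr = 39.7 mm; since the bare radius (78 mm) is above r_cr, any added insulation will reduce heat loss.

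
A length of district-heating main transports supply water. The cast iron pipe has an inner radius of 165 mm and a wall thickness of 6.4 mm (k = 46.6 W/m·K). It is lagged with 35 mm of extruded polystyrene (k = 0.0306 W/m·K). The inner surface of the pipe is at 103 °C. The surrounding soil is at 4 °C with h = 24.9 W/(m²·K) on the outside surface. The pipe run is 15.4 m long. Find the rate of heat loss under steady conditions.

Q ≈ 1530 W

Per-layer cylindrical resistances, series-summed:
R_cast iron pipe wall = ln(171.4/165)/(2π×46.6×15.4) = 8.44×10^-6 K/W
R_extruded polystyrene = ln(206.4/171.4)/(2π×0.0306×15.4) = 0.06276 K/W
R_outer film = 1/(h_o·2πr_oL) = 1/(24.9×2π×0.2064×15.4) = 0.002011 K/W
R_total = 0.06478 K/W
Q = ΔT/R_total = 99/0.06478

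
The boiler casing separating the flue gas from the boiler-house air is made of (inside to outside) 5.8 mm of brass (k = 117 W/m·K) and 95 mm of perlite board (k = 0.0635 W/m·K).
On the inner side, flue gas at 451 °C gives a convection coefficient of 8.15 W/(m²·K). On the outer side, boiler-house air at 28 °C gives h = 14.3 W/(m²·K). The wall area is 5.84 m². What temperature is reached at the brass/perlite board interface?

T ≈ 420 °C

Thermal resistances in series:
R_inner film = 1/(h_i·A) = 1/(8.15×5.84) = 0.02101 K/W
R_brass = L/(kA) = 0.0058/(117×5.84) = 8.488×10^-6 K/W
R_perlite board = L/(kA) = 0.095/(0.0635×5.84) = 0.2562 K/W
R_outer film = 1/(h_o·A) = 1/(14.3×5.84) = 0.01197 K/W
R_total = 0.2892 K/W;  Q = ΔT/R_total = 423/0.2892 = 1463 W
T_interface = T_inner − Q·ΣR(inner→interface) = 451 − 1460×0.02102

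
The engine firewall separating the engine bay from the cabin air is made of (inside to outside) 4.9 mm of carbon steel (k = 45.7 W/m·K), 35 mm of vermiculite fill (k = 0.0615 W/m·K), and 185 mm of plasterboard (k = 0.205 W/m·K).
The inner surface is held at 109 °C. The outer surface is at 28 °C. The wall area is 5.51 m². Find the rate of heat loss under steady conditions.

Q ≈ 303 W

Model the wall as resistances in series:
R_carbon steel = L/(kA) = 0.0049/(45.7×5.51) = 1.946×10^-5 K/W
R_vermiculite fill = L/(kA) = 0.035/(0.0615×5.51) = 0.1033 K/W
R_plasterboard = L/(kA) = 0.185/(0.205×5.51) = 0.1638 K/W
R_total = 0.2671 K/W
Q = ΔT / R_total = 81 / 0.2671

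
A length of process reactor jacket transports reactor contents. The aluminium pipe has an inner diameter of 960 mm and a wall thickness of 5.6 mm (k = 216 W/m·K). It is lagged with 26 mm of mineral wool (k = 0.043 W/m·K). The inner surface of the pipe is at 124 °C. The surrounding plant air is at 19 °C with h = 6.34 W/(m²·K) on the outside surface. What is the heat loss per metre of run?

q′ ≈ 434 W/m

Radial resistances (cylindrical: R_cond = ln(r_o/r_i)/(2πkL), R_conv = 1/(h·2πrL)):
R_aluminium pipe wall = ln(485.6/480)/(2π×216×1) = 8.547×10^-6 K/W
R_mineral wool = ln(511.6/485.6)/(2π×0.043×1) = 0.1931 K/W
R_outer film = 1/(h_o·2πr_oL) = 1/(6.34×2π×0.5116×1) = 0.04907 K/W
R_total = 0.2421 K/W
Q = ΔT/R_total = 105/0.2421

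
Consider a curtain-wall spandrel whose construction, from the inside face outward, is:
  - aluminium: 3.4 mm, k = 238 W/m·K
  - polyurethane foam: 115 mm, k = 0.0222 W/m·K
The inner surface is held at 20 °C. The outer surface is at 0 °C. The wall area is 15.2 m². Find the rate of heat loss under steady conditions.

Using the resistance-network approach (series):
R_aluminium = L/(kA) = 0.0034/(238×15.2) = 9.398×10^-7 K/W
R_polyurethane foam = L/(kA) = 0.115/(0.0222×15.2) = 0.3408 K/W
R_total = 0.3408 K/W
Q = ΔT / R_total = 20 / 0.3408

Q ≈ 58.7 W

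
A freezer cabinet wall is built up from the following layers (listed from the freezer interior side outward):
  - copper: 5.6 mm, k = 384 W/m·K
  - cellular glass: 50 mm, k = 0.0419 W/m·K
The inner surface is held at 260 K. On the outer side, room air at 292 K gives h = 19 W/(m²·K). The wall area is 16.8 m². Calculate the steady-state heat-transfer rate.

Model the wall as resistances in series:
R_copper = L/(kA) = 0.0056/(384×16.8) = 8.681×10^-7 K/W
R_cellular glass = L/(kA) = 0.05/(0.0419×16.8) = 0.07103 K/W
R_outer film = 1/(h_o·A) = 1/(19×16.8) = 0.003133 K/W
R_total = 0.07416 K/W
Q = ΔT / R_total = 32 / 0.07416

Q ≈ 431 W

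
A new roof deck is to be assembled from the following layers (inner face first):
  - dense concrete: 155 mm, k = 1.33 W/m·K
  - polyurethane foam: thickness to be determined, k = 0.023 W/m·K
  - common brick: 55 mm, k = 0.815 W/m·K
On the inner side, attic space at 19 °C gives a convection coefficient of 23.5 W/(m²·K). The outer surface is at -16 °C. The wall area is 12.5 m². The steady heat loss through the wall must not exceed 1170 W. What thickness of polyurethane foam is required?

L ≈ 3.39 mm

Series thermal resistances:
R_inner film = 1/(h_i·A) = 1/(23.5×12.5) = 0.003404 K/W
R_dense concrete = L/(kA) = 0.155/(1.33×12.5) = 0.009323 K/W
R_common brick = L/(kA) = 0.055/(0.815×12.5) = 0.005399 K/W
Sum of the known resistances R_other = 0.01813 K/W
Required total resistance R_tot = ΔT/Q_allow = 35/1170 = 0.02991 K/W
R_polyurethane foam = R_tot − R_other = 0.01179 K/W
L = R·k·A = 0.01179×0.023×12.5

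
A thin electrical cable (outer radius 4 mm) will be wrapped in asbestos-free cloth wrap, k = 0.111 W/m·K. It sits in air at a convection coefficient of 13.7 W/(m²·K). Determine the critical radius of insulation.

For a cylinder r_cr = k/h = 0.111/13.7
r_cr = 8.1 mm; since the bare radius (4 mm) is below r_cr, adding a thin layer of insulation will *increase* heat loss.

r_cr ≈ 8.1 mm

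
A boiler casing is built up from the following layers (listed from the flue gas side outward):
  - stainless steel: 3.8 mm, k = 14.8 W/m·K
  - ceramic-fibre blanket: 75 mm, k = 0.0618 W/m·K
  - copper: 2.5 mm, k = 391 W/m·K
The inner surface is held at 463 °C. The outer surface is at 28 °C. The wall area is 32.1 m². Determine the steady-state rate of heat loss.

Using the resistance-network approach (series):
R_stainless steel = L/(kA) = 0.0038/(14.8×32.1) = 7.999×10^-6 K/W
R_ceramic-fibre blanket = L/(kA) = 0.075/(0.0618×32.1) = 0.03781 K/W
R_copper = L/(kA) = 0.0025/(391×32.1) = 1.992×10^-7 K/W
R_total = 0.03781 K/W
Q = ΔT / R_total = 435 / 0.03781

Q ≈ 11500 W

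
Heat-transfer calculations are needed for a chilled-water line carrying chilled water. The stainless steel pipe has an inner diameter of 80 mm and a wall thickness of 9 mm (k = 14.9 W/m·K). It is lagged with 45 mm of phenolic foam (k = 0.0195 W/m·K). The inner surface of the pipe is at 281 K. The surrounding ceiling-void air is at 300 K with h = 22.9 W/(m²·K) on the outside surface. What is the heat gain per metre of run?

q′ ≈ 3.52 W/m

Per-layer cylindrical resistances, series-summed:
R_stainless steel pipe wall = ln(49/40)/(2π×14.9×1) = 0.002168 K/W
R_phenolic foam = ln(94/49)/(2π×0.0195×1) = 5.317 K/W
R_outer film = 1/(h_o·2πr_oL) = 1/(22.9×2π×0.094×1) = 0.07394 K/W
R_total = 5.393 K/W
Q = ΔT/R_total = 19/5.393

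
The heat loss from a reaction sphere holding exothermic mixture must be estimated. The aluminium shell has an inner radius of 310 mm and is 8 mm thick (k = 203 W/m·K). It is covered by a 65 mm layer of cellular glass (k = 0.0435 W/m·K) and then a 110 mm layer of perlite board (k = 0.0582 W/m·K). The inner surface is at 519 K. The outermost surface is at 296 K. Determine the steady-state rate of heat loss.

Q ≈ 126 W

Spherical conduction: R = (1/r_in − 1/r_out)/(4πk) per layer; series-sum.
R_aluminium shell = (1/0.31 − 1/0.318)/(4π×203) = 3.181×10^-5 K/W
R_cellular glass = (1/0.318 − 1/0.383)/(4π×0.0435) = 0.9763 K/W
R_perlite board = (1/0.383 − 1/0.493)/(4π×0.0582) = 0.7966 K/W
R_total = 1.773 K/W
Q = ΔT/R_total = 223/1.773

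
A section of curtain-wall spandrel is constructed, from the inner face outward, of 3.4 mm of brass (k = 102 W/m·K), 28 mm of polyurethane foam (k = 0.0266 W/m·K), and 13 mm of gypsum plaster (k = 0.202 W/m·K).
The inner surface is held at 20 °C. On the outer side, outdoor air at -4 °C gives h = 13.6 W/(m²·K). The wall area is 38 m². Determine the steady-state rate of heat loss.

Model the wall as resistances in series:
R_brass = L/(kA) = 0.0034/(102×38) = 8.772×10^-7 K/W
R_polyurethane foam = L/(kA) = 0.028/(0.0266×38) = 0.0277 K/W
R_gypsum plaster = L/(kA) = 0.013/(0.202×38) = 0.001694 K/W
R_outer film = 1/(h_o·A) = 1/(13.6×38) = 0.001935 K/W
R_total = 0.03133 K/W
Q = ΔT / R_total = 24 / 0.03133

Q ≈ 766 W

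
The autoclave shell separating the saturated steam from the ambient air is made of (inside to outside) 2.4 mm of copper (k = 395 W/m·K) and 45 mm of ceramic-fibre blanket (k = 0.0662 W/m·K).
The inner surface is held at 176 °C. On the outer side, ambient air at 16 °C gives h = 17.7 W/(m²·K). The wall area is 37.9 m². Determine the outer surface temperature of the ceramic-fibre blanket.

T ≈ 28.3 °C

Thermal resistances in series:
R_copper = L/(kA) = 0.0024/(395×37.9) = 1.603×10^-7 K/W
R_ceramic-fibre blanket = L/(kA) = 0.045/(0.0662×37.9) = 0.01794 K/W
R_outer film = 1/(h_o·A) = 1/(17.7×37.9) = 0.001491 K/W
R_total = 0.01943 K/W;  Q = ΔT/R_total = 160/0.01943 = 8236 W
T_interface = T_inner − Q·ΣR(inner→interface) = 176 − 8240×0.01794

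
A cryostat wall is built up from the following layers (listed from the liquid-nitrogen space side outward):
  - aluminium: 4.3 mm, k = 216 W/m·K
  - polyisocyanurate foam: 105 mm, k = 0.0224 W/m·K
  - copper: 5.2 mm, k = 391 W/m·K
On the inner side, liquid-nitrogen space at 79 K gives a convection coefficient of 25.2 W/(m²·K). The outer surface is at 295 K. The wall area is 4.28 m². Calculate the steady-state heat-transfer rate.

Model the wall as resistances in series:
R_inner film = 1/(h_i·A) = 1/(25.2×4.28) = 0.009272 K/W
R_aluminium = L/(kA) = 0.0043/(216×4.28) = 4.651×10^-6 K/W
R_polyisocyanurate foam = L/(kA) = 0.105/(0.0224×4.28) = 1.095 K/W
R_copper = L/(kA) = 0.0052/(391×4.28) = 3.107×10^-6 K/W
R_total = 1.104 K/W
Q = ΔT / R_total = 216 / 1.104

Q ≈ 196 W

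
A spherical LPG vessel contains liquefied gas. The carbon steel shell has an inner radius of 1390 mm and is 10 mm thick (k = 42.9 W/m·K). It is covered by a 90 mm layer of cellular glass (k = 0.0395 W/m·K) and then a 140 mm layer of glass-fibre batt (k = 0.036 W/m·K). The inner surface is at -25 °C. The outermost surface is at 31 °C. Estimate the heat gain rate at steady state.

Q ≈ 261 W

Spherical conduction: R = (1/r_in − 1/r_out)/(4πk) per layer; series-sum.
R_carbon steel shell = (1/1.39 − 1/1.4)/(4π×42.9) = 9.532×10^-6 K/W
R_cellular glass = (1/1.4 − 1/1.49)/(4π×0.0395) = 0.08692 K/W
R_glass-fibre batt = (1/1.49 − 1/1.63)/(4π×0.036) = 0.1274 K/W
R_total = 0.2144 K/W
Q = ΔT/R_total = 56/0.2144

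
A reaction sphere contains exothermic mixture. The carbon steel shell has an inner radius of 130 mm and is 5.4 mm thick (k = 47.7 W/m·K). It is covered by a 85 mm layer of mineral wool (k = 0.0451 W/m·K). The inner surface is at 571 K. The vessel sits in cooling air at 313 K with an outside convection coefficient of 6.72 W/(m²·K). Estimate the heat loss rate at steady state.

Spherical conduction: R = (1/r_in − 1/r_out)/(4πk) per layer; series-sum.
R_carbon steel shell = (1/0.13 − 1/0.1354)/(4π×47.7) = 5.118×10^-4 K/W
R_mineral wool = (1/0.1354 − 1/0.2204)/(4π×0.0451) = 5.026 K/W
R_outer film = 1/(h·4πr_o²) = 1/(6.72×4π×0.2204²) = 0.2438 K/W
R_total = 5.27 K/W
Q = ΔT/R_total = 258/5.27

Q ≈ 49 W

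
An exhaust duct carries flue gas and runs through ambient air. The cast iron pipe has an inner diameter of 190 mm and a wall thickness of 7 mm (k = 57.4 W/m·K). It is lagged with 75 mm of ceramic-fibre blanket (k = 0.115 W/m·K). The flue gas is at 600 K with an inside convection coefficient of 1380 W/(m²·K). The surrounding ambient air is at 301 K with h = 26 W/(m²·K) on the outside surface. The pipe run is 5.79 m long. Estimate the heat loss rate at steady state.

Q ≈ 2170 W

Treating each annulus and film as a series resistance:
R_inner film = 1/(h_i·2πr₁L) = 1/(1380×2π×0.095×5.79) = 2.097×10^-4 K/W
R_cast iron pipe wall = ln(102/95)/(2π×57.4×5.79) = 3.405×10^-5 K/W
R_ceramic-fibre blanket = ln(177/102)/(2π×0.115×5.79) = 0.1317 K/W
R_outer film = 1/(h_o·2πr_oL) = 1/(26×2π×0.177×5.79) = 0.005973 K/W
R_total = 0.138 K/W
Q = ΔT/R_total = 299/0.138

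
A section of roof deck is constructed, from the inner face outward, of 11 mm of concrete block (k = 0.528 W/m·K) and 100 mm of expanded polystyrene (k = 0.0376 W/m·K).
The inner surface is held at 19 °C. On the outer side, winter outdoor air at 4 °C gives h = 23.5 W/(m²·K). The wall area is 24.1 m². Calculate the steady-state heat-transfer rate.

Q ≈ 133 W

Thermal resistances in series:
R_concrete block = L/(kA) = 0.011/(0.528×24.1) = 8.645×10^-4 K/W
R_expanded polystyrene = L/(kA) = 0.1/(0.0376×24.1) = 0.1104 K/W
R_outer film = 1/(h_o·A) = 1/(23.5×24.1) = 0.001766 K/W
R_total = 0.113 K/W
Q = ΔT / R_total = 15 / 0.113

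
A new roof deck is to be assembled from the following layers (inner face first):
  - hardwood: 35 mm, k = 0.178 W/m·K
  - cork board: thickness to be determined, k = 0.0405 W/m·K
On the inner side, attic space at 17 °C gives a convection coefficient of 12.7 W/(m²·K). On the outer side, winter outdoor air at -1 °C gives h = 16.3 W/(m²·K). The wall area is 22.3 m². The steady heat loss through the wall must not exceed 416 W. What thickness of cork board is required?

Model the wall as resistances in series:
R_inner film = 1/(h_i·A) = 1/(12.7×22.3) = 0.003531 K/W
R_hardwood = L/(kA) = 0.035/(0.178×22.3) = 0.008817 K/W
R_outer film = 1/(h_o·A) = 1/(16.3×22.3) = 0.002751 K/W
Sum of the known resistances R_other = 0.0151 K/W
Required total resistance R_tot = ΔT/Q_allow = 18/416 = 0.04327 K/W
R_cork board = R_tot − R_other = 0.02817 K/W
L = R·k·A = 0.02817×0.0405×22.3

L ≈ 25.4 mm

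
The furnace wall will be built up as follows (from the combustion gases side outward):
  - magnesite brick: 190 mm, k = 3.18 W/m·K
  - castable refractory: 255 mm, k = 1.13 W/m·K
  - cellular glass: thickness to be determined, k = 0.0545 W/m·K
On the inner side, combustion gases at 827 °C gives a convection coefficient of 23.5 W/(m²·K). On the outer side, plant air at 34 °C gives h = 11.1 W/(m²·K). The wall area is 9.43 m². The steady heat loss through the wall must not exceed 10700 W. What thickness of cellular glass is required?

L ≈ 15.3 mm

Model the wall as resistances in series:
R_inner film = 1/(h_i·A) = 1/(23.5×9.43) = 0.004513 K/W
R_magnesite brick = L/(kA) = 0.19/(3.18×9.43) = 0.006336 K/W
R_castable refractory = L/(kA) = 0.255/(1.13×9.43) = 0.02393 K/W
R_outer film = 1/(h_o·A) = 1/(11.1×9.43) = 0.009554 K/W
Sum of the known resistances R_other = 0.04433 K/W
Required total resistance R_tot = ΔT/Q_allow = 793/10700 = 0.07411 K/W
R_cellular glass = R_tot − R_other = 0.02978 K/W
L = R·k·A = 0.02978×0.0545×9.43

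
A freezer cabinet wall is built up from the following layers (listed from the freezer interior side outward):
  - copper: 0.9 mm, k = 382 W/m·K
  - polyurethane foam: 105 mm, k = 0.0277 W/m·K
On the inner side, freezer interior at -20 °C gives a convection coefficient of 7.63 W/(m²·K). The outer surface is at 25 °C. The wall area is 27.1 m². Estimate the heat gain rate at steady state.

Q ≈ 311 W

Model the wall as resistances in series:
R_inner film = 1/(h_i·A) = 1/(7.63×27.1) = 0.004836 K/W
R_copper = L/(kA) = 0.0009/(382×27.1) = 8.694×10^-8 K/W
R_polyurethane foam = L/(kA) = 0.105/(0.0277×27.1) = 0.1399 K/W
R_total = 0.1447 K/W
Q = ΔT / R_total = 45 / 0.1447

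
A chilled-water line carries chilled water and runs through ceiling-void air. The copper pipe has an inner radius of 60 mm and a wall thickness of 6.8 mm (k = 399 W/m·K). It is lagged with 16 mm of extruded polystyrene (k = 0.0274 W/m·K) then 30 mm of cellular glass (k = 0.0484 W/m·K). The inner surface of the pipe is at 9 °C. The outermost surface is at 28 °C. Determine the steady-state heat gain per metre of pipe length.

Radial resistances (cylindrical: R_cond = ln(r_o/r_i)/(2πkL), R_conv = 1/(h·2πrL)):
R_copper pipe wall = ln(66.8/60)/(2π×399×1) = 4.282×10^-5 K/W
R_extruded polystyrene = ln(82.8/66.8)/(2π×0.0274×1) = 1.247 K/W
R_cellular glass = ln(112.8/82.8)/(2π×0.0484×1) = 1.017 K/W
R_total = 2.264 K/W
Q = ΔT/R_total = 19/2.264

q′ ≈ 8.39 W/m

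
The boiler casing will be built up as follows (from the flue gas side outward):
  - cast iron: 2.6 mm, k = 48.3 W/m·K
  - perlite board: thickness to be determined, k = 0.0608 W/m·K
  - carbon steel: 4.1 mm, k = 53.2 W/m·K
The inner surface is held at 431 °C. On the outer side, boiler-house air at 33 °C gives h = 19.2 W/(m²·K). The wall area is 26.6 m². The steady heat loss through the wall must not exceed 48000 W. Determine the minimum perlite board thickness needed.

L ≈ 10.2 mm

Model the wall as resistances in series:
R_cast iron = L/(kA) = 0.0026/(48.3×26.6) = 2.024×10^-6 K/W
R_carbon steel = L/(kA) = 0.0041/(53.2×26.6) = 2.897×10^-6 K/W
R_outer film = 1/(h_o·A) = 1/(19.2×26.6) = 0.001958 K/W
Sum of the known resistances R_other = 0.001963 K/W
Required total resistance R_tot = ΔT/Q_allow = 398/48000 = 0.008292 K/W
R_perlite board = R_tot − R_other = 0.006329 K/W
L = R·k·A = 0.006329×0.0608×26.6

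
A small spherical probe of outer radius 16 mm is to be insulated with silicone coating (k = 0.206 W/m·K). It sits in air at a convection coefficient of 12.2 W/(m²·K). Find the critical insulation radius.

For a sphere r_cr = 2k/h = 2×0.206/12.2
r_cr = 33.8 mm; since the bare radius (16 mm) is below r_cr, adding a thin layer of insulation will *increase* heat loss.

r_cr ≈ 33.8 mm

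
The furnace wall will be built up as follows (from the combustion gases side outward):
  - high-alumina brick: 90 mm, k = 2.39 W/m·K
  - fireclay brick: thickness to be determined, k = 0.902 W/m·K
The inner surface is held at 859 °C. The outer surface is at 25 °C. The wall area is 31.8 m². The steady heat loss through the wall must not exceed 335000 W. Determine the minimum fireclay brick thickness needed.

L ≈ 37.4 mm

Series thermal resistances:
R_high-alumina brick = L/(kA) = 0.09/(2.39×31.8) = 0.001184 K/W
Sum of the known resistances R_other = 0.001184 K/W
Required total resistance R_tot = ΔT/Q_allow = 834/335000 = 0.00249 K/W
R_fireclay brick = R_tot − R_other = 0.001305 K/W
L = R·k·A = 0.001305×0.902×31.8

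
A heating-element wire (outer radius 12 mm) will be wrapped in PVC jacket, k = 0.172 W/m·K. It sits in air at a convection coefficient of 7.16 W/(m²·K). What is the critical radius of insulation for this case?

For a cylinder r_cr = k/h = 0.172/7.16
r_cr = 24 mm; since the bare radius (12 mm) is below r_cr, adding a thin layer of insulation will *increase* heat loss.

r_cr ≈ 24 mm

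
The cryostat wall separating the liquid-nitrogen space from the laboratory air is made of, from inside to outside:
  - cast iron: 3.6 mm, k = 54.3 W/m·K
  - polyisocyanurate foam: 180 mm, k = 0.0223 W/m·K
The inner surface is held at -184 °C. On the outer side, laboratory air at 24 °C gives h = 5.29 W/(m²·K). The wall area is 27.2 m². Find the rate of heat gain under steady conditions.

Q ≈ 685 W

Model the wall as resistances in series:
R_cast iron = L/(kA) = 0.0036/(54.3×27.2) = 2.437×10^-6 K/W
R_polyisocyanurate foam = L/(kA) = 0.18/(0.0223×27.2) = 0.2968 K/W
R_outer film = 1/(h_o·A) = 1/(5.29×27.2) = 0.00695 K/W
R_total = 0.3037 K/W
Q = ΔT / R_total = 208 / 0.3037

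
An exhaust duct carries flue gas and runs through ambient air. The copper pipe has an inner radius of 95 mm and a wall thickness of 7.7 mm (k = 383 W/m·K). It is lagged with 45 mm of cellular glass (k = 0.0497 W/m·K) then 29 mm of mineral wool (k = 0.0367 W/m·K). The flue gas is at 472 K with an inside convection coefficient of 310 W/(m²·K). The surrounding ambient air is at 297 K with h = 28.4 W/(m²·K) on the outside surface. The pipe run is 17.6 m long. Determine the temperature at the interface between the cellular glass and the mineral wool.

Cylindrical conduction, so R = ln(r₂/r₁)/(2πkL) per layer, in series:
R_inner film = 1/(h_i·2πr₁L) = 1/(310×2π×0.095×17.6) = 3.071×10^-4 K/W
R_copper pipe wall = ln(102.7/95)/(2π×383×17.6) = 1.84×10^-6 K/W
R_cellular glass = ln(147.7/102.7)/(2π×0.0497×17.6) = 0.06612 K/W
R_mineral wool = ln(176.7/147.7)/(2π×0.0367×17.6) = 0.04417 K/W
R_outer film = 1/(h_o·2πr_oL) = 1/(28.4×2π×0.1767×17.6) = 0.001802 K/W
R_total = 0.1124 K/W
Q = ΔT/R_total = 175/0.1124
Q = 1560 W
T_interface = T_inner − Q·ΣR(inner→interface) = 472 − 1560×0.06642

T ≈ 369 K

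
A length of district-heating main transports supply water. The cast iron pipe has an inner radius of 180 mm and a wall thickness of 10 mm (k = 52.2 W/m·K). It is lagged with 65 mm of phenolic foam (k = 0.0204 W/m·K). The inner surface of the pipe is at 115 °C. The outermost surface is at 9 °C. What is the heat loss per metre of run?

Radial resistances (cylindrical: R_cond = ln(r_o/r_i)/(2πkL), R_conv = 1/(h·2πrL)):
R_cast iron pipe wall = ln(190/180)/(2π×52.2×1) = 1.648×10^-4 K/W
R_phenolic foam = ln(255/190)/(2π×0.0204×1) = 2.296 K/W
R_total = 2.296 K/W
Q = ΔT/R_total = 106/2.296

q′ ≈ 46.2 W/m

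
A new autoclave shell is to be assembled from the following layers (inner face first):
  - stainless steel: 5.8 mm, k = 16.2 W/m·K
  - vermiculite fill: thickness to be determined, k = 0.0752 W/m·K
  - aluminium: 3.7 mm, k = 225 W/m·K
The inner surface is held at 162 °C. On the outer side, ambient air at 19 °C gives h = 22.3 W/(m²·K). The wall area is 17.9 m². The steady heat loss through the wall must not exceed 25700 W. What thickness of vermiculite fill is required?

Model the wall as resistances in series:
R_stainless steel = L/(kA) = 0.0058/(16.2×17.9) = 2×10^-5 K/W
R_aluminium = L/(kA) = 0.0037/(225×17.9) = 9.187×10^-7 K/W
R_outer film = 1/(h_o·A) = 1/(22.3×17.9) = 0.002505 K/W
Sum of the known resistances R_other = 0.002526 K/W
Required total resistance R_tot = ΔT/Q_allow = 143/25700 = 0.005564 K/W
R_vermiculite fill = R_tot − R_other = 0.003038 K/W
L = R·k·A = 0.003038×0.0752×17.9

L ≈ 4.09 mm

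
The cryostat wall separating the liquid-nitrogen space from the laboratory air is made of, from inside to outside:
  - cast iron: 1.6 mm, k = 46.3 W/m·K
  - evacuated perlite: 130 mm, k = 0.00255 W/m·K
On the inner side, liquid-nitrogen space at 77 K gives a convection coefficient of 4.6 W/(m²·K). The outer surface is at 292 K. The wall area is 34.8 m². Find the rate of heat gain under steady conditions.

Thermal resistances in series:
R_inner film = 1/(h_i·A) = 1/(4.6×34.8) = 0.006247 K/W
R_cast iron = L/(kA) = 0.0016/(46.3×34.8) = 9.93×10^-7 K/W
R_evacuated perlite = L/(kA) = 0.13/(0.00255×34.8) = 1.465 K/W
R_total = 1.471 K/W
Q = ΔT / R_total = 215 / 1.471

Q ≈ 146 W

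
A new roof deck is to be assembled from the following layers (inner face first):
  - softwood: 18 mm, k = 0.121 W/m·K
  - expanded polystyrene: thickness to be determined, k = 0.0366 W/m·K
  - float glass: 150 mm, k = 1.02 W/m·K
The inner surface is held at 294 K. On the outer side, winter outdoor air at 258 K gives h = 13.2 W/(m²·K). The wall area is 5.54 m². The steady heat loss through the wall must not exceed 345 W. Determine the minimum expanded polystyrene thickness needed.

Model the wall as resistances in series:
R_softwood = L/(kA) = 0.018/(0.121×5.54) = 0.02685 K/W
R_float glass = L/(kA) = 0.15/(1.02×5.54) = 0.02654 K/W
R_outer film = 1/(h_o·A) = 1/(13.2×5.54) = 0.01367 K/W
Sum of the known resistances R_other = 0.06707 K/W
Required total resistance R_tot = ΔT/Q_allow = 36/345 = 0.1043 K/W
R_expanded polystyrene = R_tot − R_other = 0.03728 K/W
L = R·k·A = 0.03728×0.0366×5.54

L ≈ 7.56 mm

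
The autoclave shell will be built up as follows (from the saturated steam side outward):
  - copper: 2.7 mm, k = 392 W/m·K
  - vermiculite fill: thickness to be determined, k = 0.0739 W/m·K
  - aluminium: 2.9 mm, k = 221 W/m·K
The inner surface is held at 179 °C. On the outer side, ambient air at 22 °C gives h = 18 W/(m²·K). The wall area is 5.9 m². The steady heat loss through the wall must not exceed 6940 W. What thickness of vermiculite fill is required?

L ≈ 5.76 mm

Using the resistance-network approach (series):
R_copper = L/(kA) = 0.0027/(392×5.9) = 1.167×10^-6 K/W
R_aluminium = L/(kA) = 0.0029/(221×5.9) = 2.224×10^-6 K/W
R_outer film = 1/(h_o·A) = 1/(18×5.9) = 0.009416 K/W
Sum of the known resistances R_other = 0.00942 K/W
Required total resistance R_tot = ΔT/Q_allow = 157/6940 = 0.02262 K/W
R_vermiculite fill = R_tot − R_other = 0.0132 K/W
L = R·k·A = 0.0132×0.0739×5.9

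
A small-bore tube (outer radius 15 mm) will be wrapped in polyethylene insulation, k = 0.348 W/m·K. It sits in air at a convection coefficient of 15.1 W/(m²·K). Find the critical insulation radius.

r_cr ≈ 23 mm

For a cylinder r_cr = k/h = 0.348/15.1
r_cr = 23 mm; since the bare radius (15 mm) is below r_cr, adding a thin layer of insulation will *increase* heat loss.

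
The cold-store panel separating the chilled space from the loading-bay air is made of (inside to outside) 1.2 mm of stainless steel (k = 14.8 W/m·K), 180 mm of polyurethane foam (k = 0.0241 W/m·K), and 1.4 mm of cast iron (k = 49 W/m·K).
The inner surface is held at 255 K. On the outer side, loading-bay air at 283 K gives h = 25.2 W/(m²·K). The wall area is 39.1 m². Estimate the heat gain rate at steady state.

Q ≈ 146 W

Series thermal resistances:
R_stainless steel = L/(kA) = 0.0012/(14.8×39.1) = 2.074×10^-6 K/W
R_polyurethane foam = L/(kA) = 0.18/(0.0241×39.1) = 0.191 K/W
R_cast iron = L/(kA) = 0.0014/(49×39.1) = 7.307×10^-7 K/W
R_outer film = 1/(h_o·A) = 1/(25.2×39.1) = 0.001015 K/W
R_total = 0.192 K/W
Q = ΔT / R_total = 28 / 0.192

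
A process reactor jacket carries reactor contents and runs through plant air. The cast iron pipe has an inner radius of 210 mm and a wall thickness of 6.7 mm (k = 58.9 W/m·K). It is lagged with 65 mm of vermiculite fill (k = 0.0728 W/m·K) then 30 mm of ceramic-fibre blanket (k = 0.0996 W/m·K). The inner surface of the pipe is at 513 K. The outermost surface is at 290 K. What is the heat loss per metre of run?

Radial resistances (cylindrical: R_cond = ln(r_o/r_i)/(2πkL), R_conv = 1/(h·2πrL)):
R_cast iron pipe wall = ln(216.7/210)/(2π×58.9×1) = 8.486×10^-5 K/W
R_vermiculite fill = ln(281.7/216.7)/(2π×0.0728×1) = 0.5735 K/W
R_ceramic-fibre blanket = ln(311.7/281.7)/(2π×0.0996×1) = 0.1617 K/W
R_total = 0.7353 K/W
Q = ΔT/R_total = 223/0.7353

q′ ≈ 303 W/m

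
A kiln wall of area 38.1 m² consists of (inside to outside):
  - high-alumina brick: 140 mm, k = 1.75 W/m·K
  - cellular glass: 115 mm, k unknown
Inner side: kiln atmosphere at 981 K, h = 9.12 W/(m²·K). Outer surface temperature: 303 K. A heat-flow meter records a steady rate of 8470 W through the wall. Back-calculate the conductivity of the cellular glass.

k ≈ 0.0402 W/(m·K)

Treating each layer as a thermal resistance in series:
R_inner film = 1/(h_i·A) = 1/(9.12×38.1) = 0.002878 K/W
R_high-alumina brick = L/(kA) = 0.14/(1.75×38.1) = 0.0021 K/W
Sum of known resistances R_other = 0.004978 K/W
Total R = ΔT/Q = 678/8470 = 0.08005 K/W
R_cellular glass = R_total − R_other = 0.07507 K/W
k = L/(R·A) = 0.115/(0.07507×38.1)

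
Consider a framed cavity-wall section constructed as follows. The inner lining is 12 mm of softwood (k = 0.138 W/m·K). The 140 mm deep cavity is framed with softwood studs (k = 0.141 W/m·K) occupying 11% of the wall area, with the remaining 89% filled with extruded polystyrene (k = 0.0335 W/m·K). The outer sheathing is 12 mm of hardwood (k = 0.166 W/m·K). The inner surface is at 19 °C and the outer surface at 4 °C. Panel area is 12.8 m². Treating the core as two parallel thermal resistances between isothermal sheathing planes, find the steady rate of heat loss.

Sheathing layers in series; stud and cavity paths in parallel between them.
R_inner = 0.012/(0.138×12.8) = 0.006793 K/W
R_stud  = 0.14/(0.141×0.11×12.8) = 0.7052 K/W
R_cav   = 0.14/(0.0335×0.89×12.8) = 0.3668 K/W
1/R_core = 1/R_stud + 1/R_cav → R_core = 0.2413 K/W
R_outer = 0.012/(0.166×12.8) = 0.005648 K/W
R_total = 0.2538 K/W
Q = ΔT/R_total = 15/0.2538

Q ≈ 59.1 W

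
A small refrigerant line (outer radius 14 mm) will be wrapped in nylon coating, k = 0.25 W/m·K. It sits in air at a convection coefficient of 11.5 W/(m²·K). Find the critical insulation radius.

For a cylinder r_cr = k/h = 0.25/11.5
r_cr = 21.7 mm; since the bare radius (14 mm) is below r_cr, adding a thin layer of insulation will *increase* heat loss.

r_cr ≈ 21.7 mm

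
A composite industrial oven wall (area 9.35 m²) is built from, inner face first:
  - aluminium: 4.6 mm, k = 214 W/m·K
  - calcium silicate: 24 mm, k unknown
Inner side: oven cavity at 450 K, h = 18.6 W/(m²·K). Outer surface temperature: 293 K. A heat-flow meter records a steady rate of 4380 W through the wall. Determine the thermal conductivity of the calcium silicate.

k ≈ 0.0853 W/(m·K)

Using the resistance-network approach (series):
R_inner film = 1/(h_i·A) = 1/(18.6×9.35) = 0.00575 K/W
R_aluminium = L/(kA) = 0.0046/(214×9.35) = 2.299×10^-6 K/W
Sum of known resistances R_other = 0.005752 K/W
Total R = ΔT/Q = 157/4380 = 0.03584 K/W
R_calcium silicate = R_total − R_other = 0.03009 K/W
k = L/(R·A) = 0.024/(0.03009×9.35)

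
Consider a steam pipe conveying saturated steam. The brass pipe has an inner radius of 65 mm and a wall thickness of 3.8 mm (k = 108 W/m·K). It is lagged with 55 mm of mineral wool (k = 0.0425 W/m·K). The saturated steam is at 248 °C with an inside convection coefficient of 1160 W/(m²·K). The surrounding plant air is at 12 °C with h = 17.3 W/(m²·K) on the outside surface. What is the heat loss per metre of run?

Per-layer cylindrical resistances, series-summed:
R_inner film = 1/(h_i·2πr₁L) = 1/(1160×2π×0.065×1) = 0.002111 K/W
R_brass pipe wall = ln(68.8/65)/(2π×108×1) = 8.373×10^-5 K/W
R_mineral wool = ln(123.8/68.8)/(2π×0.0425×1) = 2.2 K/W
R_outer film = 1/(h_o·2πr_oL) = 1/(17.3×2π×0.1238×1) = 0.07431 K/W
R_total = 2.276 K/W
Q = ΔT/R_total = 236/2.276

q′ ≈ 104 W/m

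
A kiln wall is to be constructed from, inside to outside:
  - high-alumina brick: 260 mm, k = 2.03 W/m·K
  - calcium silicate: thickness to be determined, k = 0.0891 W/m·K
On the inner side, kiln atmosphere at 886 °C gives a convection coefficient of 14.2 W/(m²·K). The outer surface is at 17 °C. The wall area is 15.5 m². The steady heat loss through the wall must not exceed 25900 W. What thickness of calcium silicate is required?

L ≈ 28.7 mm

Using the resistance-network approach (series):
R_inner film = 1/(h_i·A) = 1/(14.2×15.5) = 0.004543 K/W
R_high-alumina brick = L/(kA) = 0.26/(2.03×15.5) = 0.008263 K/W
Sum of the known resistances R_other = 0.01281 K/W
Required total resistance R_tot = ΔT/Q_allow = 869/25900 = 0.03355 K/W
R_calcium silicate = R_tot − R_other = 0.02075 K/W
L = R·k·A = 0.02075×0.0891×15.5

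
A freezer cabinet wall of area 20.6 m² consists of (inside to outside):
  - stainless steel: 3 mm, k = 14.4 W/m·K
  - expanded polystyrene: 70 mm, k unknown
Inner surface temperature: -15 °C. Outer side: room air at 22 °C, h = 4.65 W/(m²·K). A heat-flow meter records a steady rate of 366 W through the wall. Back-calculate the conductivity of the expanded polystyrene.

Treating each layer as a thermal resistance in series:
R_stainless steel = L/(kA) = 0.003/(14.4×20.6) = 1.011×10^-5 K/W
R_outer film = 1/(h_o·A) = 1/(4.65×20.6) = 0.01044 K/W
Sum of known resistances R_other = 0.01045 K/W
Total R = ΔT/Q = 37/366 = 0.1011 K/W
R_expanded polystyrene = R_total − R_other = 0.09064 K/W
k = L/(R·A) = 0.07/(0.09064×20.6)

k ≈ 0.0375 W/(m·K)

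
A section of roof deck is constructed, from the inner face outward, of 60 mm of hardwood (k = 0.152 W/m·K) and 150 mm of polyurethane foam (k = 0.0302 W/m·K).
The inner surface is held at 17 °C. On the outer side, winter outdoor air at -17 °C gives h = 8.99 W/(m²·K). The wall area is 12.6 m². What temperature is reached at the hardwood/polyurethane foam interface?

T ≈ 14.5 °C

Series thermal resistances:
R_hardwood = L/(kA) = 0.06/(0.152×12.6) = 0.03133 K/W
R_polyurethane foam = L/(kA) = 0.15/(0.0302×12.6) = 0.3942 K/W
R_outer film = 1/(h_o·A) = 1/(8.99×12.6) = 0.008828 K/W
R_total = 0.4344 K/W;  Q = ΔT/R_total = 34/0.4344 = 78.28 W
T_interface = T_inner − Q·ΣR(inner→interface) = 17 − 78.3×0.03133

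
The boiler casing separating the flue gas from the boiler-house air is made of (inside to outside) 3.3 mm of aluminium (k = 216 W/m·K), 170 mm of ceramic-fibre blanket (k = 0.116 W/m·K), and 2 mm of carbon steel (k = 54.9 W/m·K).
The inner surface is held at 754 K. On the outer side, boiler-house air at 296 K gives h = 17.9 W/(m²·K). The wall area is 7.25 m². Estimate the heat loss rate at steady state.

Treating each layer as a thermal resistance in series:
R_aluminium = L/(kA) = 0.0033/(216×7.25) = 2.107×10^-6 K/W
R_ceramic-fibre blanket = L/(kA) = 0.17/(0.116×7.25) = 0.2021 K/W
R_carbon steel = L/(kA) = 0.002/(54.9×7.25) = 5.025×10^-6 K/W
R_outer film = 1/(h_o·A) = 1/(17.9×7.25) = 0.007706 K/W
R_total = 0.2099 K/W
Q = ΔT / R_total = 458 / 0.2099

Q ≈ 2180 W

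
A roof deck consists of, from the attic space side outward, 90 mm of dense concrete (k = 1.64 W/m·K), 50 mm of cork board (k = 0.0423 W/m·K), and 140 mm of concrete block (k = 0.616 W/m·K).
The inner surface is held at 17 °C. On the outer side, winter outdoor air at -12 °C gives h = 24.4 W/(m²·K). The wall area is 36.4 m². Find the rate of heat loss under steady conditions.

Treating each layer as a thermal resistance in series:
R_dense concrete = L/(kA) = 0.09/(1.64×36.4) = 0.001508 K/W
R_cork board = L/(kA) = 0.05/(0.0423×36.4) = 0.03247 K/W
R_concrete block = L/(kA) = 0.14/(0.616×36.4) = 0.006244 K/W
R_outer film = 1/(h_o·A) = 1/(24.4×36.4) = 0.001126 K/W
R_total = 0.04135 K/W
Q = ΔT / R_total = 29 / 0.04135

Q ≈ 701 W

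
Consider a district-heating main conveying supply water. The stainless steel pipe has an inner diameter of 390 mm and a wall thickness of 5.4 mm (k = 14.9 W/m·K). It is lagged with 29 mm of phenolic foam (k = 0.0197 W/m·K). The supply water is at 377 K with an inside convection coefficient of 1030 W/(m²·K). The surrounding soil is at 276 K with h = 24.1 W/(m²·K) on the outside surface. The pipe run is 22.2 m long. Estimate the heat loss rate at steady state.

Cylindrical conduction, so R = ln(r₂/r₁)/(2πkL) per layer, in series:
R_inner film = 1/(h_i·2πr₁L) = 1/(1030×2π×0.195×22.2) = 3.569×10^-5 K/W
R_stainless steel pipe wall = ln(200.4/195)/(2π×14.9×22.2) = 1.314×10^-5 K/W
R_phenolic foam = ln(229.4/200.4)/(2π×0.0197×22.2) = 0.04918 K/W
R_outer film = 1/(h_o·2πr_oL) = 1/(24.1×2π×0.2294×22.2) = 0.001297 K/W
R_total = 0.05053 K/W
Q = ΔT/R_total = 101/0.05053

Q ≈ 2000 W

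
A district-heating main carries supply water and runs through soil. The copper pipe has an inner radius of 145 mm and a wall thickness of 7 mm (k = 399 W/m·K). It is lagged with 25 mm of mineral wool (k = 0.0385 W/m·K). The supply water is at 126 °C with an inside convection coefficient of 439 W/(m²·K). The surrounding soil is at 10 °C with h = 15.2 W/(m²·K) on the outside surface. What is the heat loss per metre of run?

Treating each annulus and film as a series resistance:
R_inner film = 1/(h_i·2πr₁L) = 1/(439×2π×0.145×1) = 0.0025 K/W
R_copper pipe wall = ln(152/145)/(2π×399×1) = 1.881×10^-5 K/W
R_mineral wool = ln(177/152)/(2π×0.0385×1) = 0.6295 K/W
R_outer film = 1/(h_o·2πr_oL) = 1/(15.2×2π×0.177×1) = 0.05916 K/W
R_total = 0.6911 K/W
Q = ΔT/R_total = 116/0.6911

q′ ≈ 168 W/m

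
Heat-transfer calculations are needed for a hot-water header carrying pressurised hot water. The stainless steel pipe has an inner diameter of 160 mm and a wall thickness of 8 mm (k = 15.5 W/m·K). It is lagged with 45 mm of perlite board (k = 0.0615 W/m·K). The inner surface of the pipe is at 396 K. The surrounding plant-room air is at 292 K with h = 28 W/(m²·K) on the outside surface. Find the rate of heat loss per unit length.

Cylindrical conduction, so R = ln(r₂/r₁)/(2πkL) per layer, in series:
R_stainless steel pipe wall = ln(88/80)/(2π×15.5×1) = 9.787×10^-4 K/W
R_perlite board = ln(133/88)/(2π×0.0615×1) = 1.069 K/W
R_outer film = 1/(h_o·2πr_oL) = 1/(28×2π×0.133×1) = 0.04274 K/W
R_total = 1.113 K/W
Q = ΔT/R_total = 104/1.113

q′ ≈ 93.5 W/m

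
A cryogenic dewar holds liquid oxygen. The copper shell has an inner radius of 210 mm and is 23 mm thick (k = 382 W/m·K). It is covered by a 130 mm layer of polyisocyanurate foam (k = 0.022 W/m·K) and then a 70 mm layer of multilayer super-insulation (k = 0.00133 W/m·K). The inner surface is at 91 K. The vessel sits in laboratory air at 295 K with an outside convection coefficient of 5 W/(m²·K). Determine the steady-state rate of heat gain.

Q ≈ 6.32 W

For a spherical shell R = (1/r₁ − 1/r₂)/(4πk); film R = 1/(h·4πr²). In series:
R_copper shell = (1/0.21 − 1/0.233)/(4π×382) = 9.792×10^-5 K/W
R_polyisocyanurate foam = (1/0.233 − 1/0.363)/(4π×0.022) = 5.56 K/W
R_multilayer super-insulation = (1/0.363 − 1/0.433)/(4π×0.00133) = 26.65 K/W
R_outer film = 1/(h·4πr_o²) = 1/(5×4π×0.433²) = 0.08489 K/W
R_total = 32.29 K/W
Q = ΔT/R_total = 204/32.29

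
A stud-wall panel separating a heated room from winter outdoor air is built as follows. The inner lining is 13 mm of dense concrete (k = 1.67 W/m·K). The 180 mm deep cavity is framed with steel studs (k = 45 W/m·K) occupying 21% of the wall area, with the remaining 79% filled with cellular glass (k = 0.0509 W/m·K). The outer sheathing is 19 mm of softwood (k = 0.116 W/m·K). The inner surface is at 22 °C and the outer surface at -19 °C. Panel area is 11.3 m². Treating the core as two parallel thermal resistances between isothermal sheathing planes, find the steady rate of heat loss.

Sheathing layers in series; stud and cavity paths in parallel between them.
R_inner = 0.013/(1.67×11.3) = 6.889×10^-4 K/W
R_stud  = 0.18/(45×0.21×11.3) = 0.001686 K/W
R_cav   = 0.18/(0.0509×0.79×11.3) = 0.3961 K/W
1/R_core = 1/R_stud + 1/R_cav → R_core = 0.001678 K/W
R_outer = 0.019/(0.116×11.3) = 0.01449 K/W
R_total = 0.01686 K/W
Q = ΔT/R_total = 41/0.01686

Q ≈ 2430 W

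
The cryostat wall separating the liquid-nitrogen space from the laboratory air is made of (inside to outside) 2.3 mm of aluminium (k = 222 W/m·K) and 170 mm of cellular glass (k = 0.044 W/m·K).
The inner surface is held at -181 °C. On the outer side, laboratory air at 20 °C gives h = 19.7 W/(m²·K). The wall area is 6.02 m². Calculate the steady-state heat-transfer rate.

Using the resistance-network approach (series):
R_aluminium = L/(kA) = 0.0023/(222×6.02) = 1.721×10^-6 K/W
R_cellular glass = L/(kA) = 0.17/(0.044×6.02) = 0.6418 K/W
R_outer film = 1/(h_o·A) = 1/(19.7×6.02) = 0.008432 K/W
R_total = 0.6502 K/W
Q = ΔT / R_total = 201 / 0.6502

Q ≈ 309 W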